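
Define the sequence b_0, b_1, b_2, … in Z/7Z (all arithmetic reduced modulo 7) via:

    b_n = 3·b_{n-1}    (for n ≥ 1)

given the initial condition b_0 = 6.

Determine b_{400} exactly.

b_1 = 3·6 = 4
b_2 = 3·4 = 5
b_3 = 3·5 = 1
b_4 = 3·1 = 3
b_5 = 3·3 = 2
b_6 = 3·2 = 6
(b_6) = (6) = (b_0), so the sequence has period 6.
400 ≡ 4 (mod 6), hence b_400 = b_4 = 3.

3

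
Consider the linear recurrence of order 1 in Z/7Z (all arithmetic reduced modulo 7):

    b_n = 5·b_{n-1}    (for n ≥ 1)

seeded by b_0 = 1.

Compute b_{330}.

1

b_1 = 5·1 = 5
b_2 = 5·5 = 4
b_3 = 5·4 = 6
b_4 = 5·6 = 2
b_5 = 5·2 = 3
b_6 = 5·3 = 1
(b_6) = (1) = (b_0), so the sequence has period 6.
330 ≡ 0 (mod 6), hence b_330 = b_0 = 1.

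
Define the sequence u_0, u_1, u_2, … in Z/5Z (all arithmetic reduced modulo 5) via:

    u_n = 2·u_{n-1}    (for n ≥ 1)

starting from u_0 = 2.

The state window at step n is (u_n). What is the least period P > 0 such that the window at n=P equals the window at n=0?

4

n=0: window = (2)
n=1: window = (4)
n=2: window = (3)
n=3: window = (1)
n=4: window = (2)
window at n=4 equals window at n=0 → period = 4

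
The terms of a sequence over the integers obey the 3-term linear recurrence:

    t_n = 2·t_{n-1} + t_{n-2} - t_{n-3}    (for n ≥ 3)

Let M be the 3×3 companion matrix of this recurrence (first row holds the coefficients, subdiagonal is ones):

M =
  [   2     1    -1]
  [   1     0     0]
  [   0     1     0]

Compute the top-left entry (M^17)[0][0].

928607

(M^17)[0][0] is the top entry after applying M 17 times to the unit state (1, 0, 0). Equivalently it is h_{19} for the auxiliary sequence (h_n) obeying the same recurrence with h_2 = 1 and h_i = 0 for 0 ≤ i < 2:
h_3 = 2·1 + 1·0 + -1·0 = 2
h_4 = 2·2 + 1·1 + -1·0 = 5
h_5 = 2·5 + 1·2 + -1·1 = 11
h_6 = 2·11 + 1·5 + -1·2 = 25
h_7 = 2·25 + 1·11 + -1·5 = 56
h_8 = 2·56 + 1·25 + -1·11 = 126
h_9 = 2·126 + 1·56 + -1·25 = 283
h_10 = 2·283 + 1·126 + -1·56 = 636
h_11 = 2·636 + 1·283 + -1·126 = 1429
h_12 = 2·1429 + 1·636 + -1·283 = 3211
h_13 = 2·3211 + 1·1429 + -1·636 = 7215
h_14 = 2·7215 + 1·3211 + -1·1429 = 16212
h_15 = 2·16212 + 1·7215 + -1·3211 = 36428
h_16 = 2·36428 + 1·16212 + -1·7215 = 81853
h_17 = 2·81853 + 1·36428 + -1·16212 = 183922
h_18 = 2·183922 + 1·81853 + -1·36428 = 413269
h_19 = 2·413269 + 1·183922 + -1·81853 = 928607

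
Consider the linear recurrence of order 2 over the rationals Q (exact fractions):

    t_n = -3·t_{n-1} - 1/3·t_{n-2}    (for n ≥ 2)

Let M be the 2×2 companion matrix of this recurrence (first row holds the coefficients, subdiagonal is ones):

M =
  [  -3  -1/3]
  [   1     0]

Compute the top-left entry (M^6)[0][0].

16199/27

(M^6)[0][0] is the top entry after applying M 6 times to the unit state (1, 0). Equivalently it is h_{7} for the auxiliary sequence (h_n) obeying the same recurrence with h_1 = 1 and h_i = 0 for 0 ≤ i < 1:
h_2 = -3·1 + -1/3·0 = -3
h_3 = -3·-3 + -1/3·1 = 26/3
h_4 = -3·26/3 + -1/3·-3 = -25
h_5 = -3·-25 + -1/3·26/3 = 649/9
h_6 = -3·649/9 + -1/3·-25 = -208
h_7 = -3·-208 + -1/3·649/9 = 16199/27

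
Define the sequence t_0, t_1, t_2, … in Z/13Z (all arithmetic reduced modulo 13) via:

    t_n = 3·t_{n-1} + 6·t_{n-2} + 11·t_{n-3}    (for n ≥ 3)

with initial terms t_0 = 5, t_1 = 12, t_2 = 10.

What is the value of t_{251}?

t_3 = 3·10 + 6·12 + 11·5 = 1
t_4 = 3·1 + 6·10 + 11·12 = 0
t_5 = 3·0 + 6·1 + 11·10 = 12
t_6 = 3·12 + 6·0 + 11·1 = 8
t_7 = 3·8 + 6·12 + 11·0 = 5
t_8 = 3·5 + 6·8 + 11·12 = 0
t_9 = 3·0 + 6·5 + 11·8 = 1
t_10 = 3·1 + 6·0 + 11·5 = 6
t_11 = 3·6 + 6·1 + 11·0 = 11
t_12 = 3·11 + 6·6 + 11·1 = 2
t_13 = 3·2 + 6·11 + 11·6 = 8
t_14 = 3·8 + 6·2 + 11·11 = 1
t_15 = 3·1 + 6·8 + 11·2 = 8
t_16 = 3·8 + 6·1 + 11·8 = 1
t_17 = 3·1 + 6·8 + 11·1 = 10
t_18 = 3·10 + 6·1 + 11·8 = 7
t_19 = 3·7 + 6·10 + 11·1 = 1
t_20 = 3·1 + 6·7 + 11·10 = 12
t_21 = 3·12 + 6·1 + 11·7 = 2
t_22 = 3·2 + 6·12 + 11·1 = 11
t_23 = 3·11 + 6·2 + 11·12 = 8
t_24 = 3·8 + 6·11 + 11·2 = 8
t_25 = 3·8 + 6·8 + 11·11 = 11
t_26 = 3·11 + 6·8 + 11·8 = 0
t_27 = 3·0 + 6·11 + 11·8 = 11
t_28 = 3·11 + 6·0 + 11·11 = 11
t_29 = 3·11 + 6·11 + 11·0 = 8
t_30 = 3·8 + 6·11 + 11·11 = 3
t_31 = 3·3 + 6·8 + 11·11 = 9
t_32 = 3·9 + 6·3 + 11·8 = 3
t_33 = 3·3 + 6·9 + 11·3 = 5
t_34 = 3·5 + 6·3 + 11·9 = 2
t_35 = 3·2 + 6·5 + 11·3 = 4
t_36 = 3·4 + 6·2 + 11·5 = 1
t_37 = 3·1 + 6·4 + 11·2 = 10
t_38 = 3·10 + 6·1 + 11·4 = 2
t_39 = 3·2 + 6·10 + 11·1 = 12
t_40 = 3·12 + 6·2 + 11·10 = 2
t_41 = 3·2 + 6·12 + 11·2 = 9
t_42 = 3·9 + 6·2 + 11·12 = 2
t_43 = 3·2 + 6·9 + 11·2 = 4
t_44 = 3·4 + 6·2 + 11·9 = 6
t_45 = 3·6 + 6·4 + 11·2 = 12
t_46 = 3·12 + 6·6 + 11·4 = 12
t_47 = 3·12 + 6·12 + 11·6 = 5
t_48 = 3·5 + 6·12 + 11·12 = 11
t_49 = 3·11 + 6·5 + 11·12 = 0
t_50 = 3·0 + 6·11 + 11·5 = 4
t_51 = 3·4 + 6·0 + 11·11 = 3
t_52 = 3·3 + 6·4 + 11·0 = 7
t_53 = 3·7 + 6·3 + 11·4 = 5
t_54 = 3·5 + 6·7 + 11·3 = 12
t_55 = 3·12 + 6·5 + 11·7 = 0
t_56 = 3·0 + 6·12 + 11·5 = 10
t_57 = 3·10 + 6·0 + 11·12 = 6
t_58 = 3·6 + 6·10 + 11·0 = 0
t_59 = 3·0 + 6·6 + 11·10 = 3
t_60 = 3·3 + 6·0 + 11·6 = 10
t_61 = 3·10 + 6·3 + 11·0 = 9
t_62 = 3·9 + 6·10 + 11·3 = 3
t_63 = 3·3 + 6·9 + 11·10 = 4
t_64 = 3·4 + 6·3 + 11·9 = 12
t_65 = 3·12 + 6·4 + 11·3 = 2
t_66 = 3·2 + 6·12 + 11·4 = 5
t_67 = 3·5 + 6·2 + 11·12 = 3
t_68 = 3·3 + 6·5 + 11·2 = 9
t_69 = 3·9 + 6·3 + 11·5 = 9
t_70 = 3·9 + 6·9 + 11·3 = 10
t_71 = 3·10 + 6·9 + 11·9 = 1
t_72 = 3·1 + 6·10 + 11·9 = 6
t_73 = 3·6 + 6·1 + 11·10 = 4
t_74 = 3·4 + 6·6 + 11·1 = 7
t_75 = 3·7 + 6·4 + 11·6 = 7
t_76 = 3·7 + 6·7 + 11·4 = 3
t_77 = 3·3 + 6·7 + 11·7 = 11
t_78 = 3·11 + 6·3 + 11·7 = 11
t_79 = 3·11 + 6·11 + 11·3 = 2
t_80 = 3·2 + 6·11 + 11·11 = 11
t_81 = 3·11 + 6·2 + 11·11 = 10
t_82 = 3·10 + 6·11 + 11·2 = 1
t_83 = 3·1 + 6·10 + 11·11 = 2
t_84 = 3·2 + 6·1 + 11·10 = 5
t_85 = 3·5 + 6·2 + 11·1 = 12
t_86 = 3·12 + 6·5 + 11·2 = 10
(t_84, t_85, t_86) = (5, 12, 10) = (t_0, t_1, t_2), so the sequence has period 84.
251 ≡ 83 (mod 84), hence t_251 = t_83 = 2.

2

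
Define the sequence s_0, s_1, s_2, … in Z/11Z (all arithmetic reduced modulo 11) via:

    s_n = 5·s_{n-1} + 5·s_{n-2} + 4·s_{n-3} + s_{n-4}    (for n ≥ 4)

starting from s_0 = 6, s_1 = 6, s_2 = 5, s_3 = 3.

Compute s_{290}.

4

s_4 = 5·3 + 5·5 + 4·6 + 1·6 = 4
s_5 = 5·4 + 5·3 + 4·5 + 1·6 = 6
s_6 = 5·6 + 5·4 + 4·3 + 1·5 = 1
s_7 = 5·1 + 5·6 + 4·4 + 1·3 = 10
s_8 = 5·10 + 5·1 + 4·6 + 1·4 = 6
s_9 = 5·6 + 5·10 + 4·1 + 1·6 = 2
Continuing the recurrence:
  s_10 = 4;  s_11 = 9;  s_12 = 2;  s_13 = 7;  s_14 = 8;  s_15 = 4
  s_16 = 2;  s_17 = 3;  s_18 = 5;  s_19 = 8;  s_20 = 2;  s_21 = 7
  s_22 = 5;  s_23 = 10;  s_24 = 6;  s_25 = 8;  s_26 = 5;  s_27 = 0
  s_28 = 8;  s_29 = 2;  s_30 = 0;  s_31 = 9;  s_32 = 6;  s_33 = 0
  s_34 = 0;  s_35 = 0;  s_36 = 6;  s_37 = 8;  s_38 = 4;  s_39 = 7
  s_40 = 5;  s_41 = 7;  s_42 = 4;  s_43 = 5;  s_44 = 1;  s_45 = 9
  s_46 = 8;  s_47 = 6;  s_48 = 8;  s_49 = 1;  s_50 = 0;  s_51 = 10
  s_52 = 7;  s_53 = 9;  s_54 = 10;  s_55 = 1;  s_56 = 10;  s_57 = 5
  s_58 = 1;  s_59 = 5;  s_60 = 5;  s_61 = 4;  s_62 = 0;  s_63 = 1
  s_64 = 4;  s_65 = 7;  s_66 = 4;  s_67 = 6;  s_68 = 5;  s_69 = 1
  s_70 = 3;  s_71 = 2;  s_72 = 1;  s_73 = 6;  s_74 = 2;  s_75 = 2
  s_76 = 1;  s_77 = 7;  s_78 = 6;  s_79 = 5;  s_80 = 7;  s_81 = 3
  s_82 = 10;  s_83 = 10;  s_84 = 9;  s_85 = 6;  s_86 = 4;  s_87 = 8
  s_88 = 5;  s_89 = 10;  s_90 = 1;  s_91 = 6;  s_92 = 3;  s_93 = 4
  s_94 = 5;  s_95 = 8;  s_96 = 7;  s_97 = 0;  s_98 = 6;  s_99 = 0
  s_100 = 4;  s_101 = 0;  s_102 = 4;  s_103 = 3;  s_104 = 6;  s_105 = 6
  s_106 = 10;  s_107 = 8;  s_108 = 10;  s_109 = 4;  s_110 = 2;  s_111 = 1
  s_112 = 8;  s_113 = 2;  s_114 = 1;  s_115 = 4;  s_116 = 8;  s_117 = 0
  s_118 = 2;  s_119 = 2;  s_120 = 6;  s_121 = 4;  s_122 = 5;  s_123 = 5
  s_124 = 6;  s_125 = 2;  s_126 = 10;  s_127 = 1;  s_128 = 3;  s_129 = 7
  s_130 = 9;  s_131 = 5;  s_132 = 2;  s_133 = 1;  s_134 = 0;  s_135 = 7
  s_136 = 8;  s_137 = 10;  s_138 = 8;  s_139 = 8;  s_140 = 7;  s_141 = 7
  s_142 = 0;  s_143 = 5;  s_144 = 5;  s_145 = 2;  s_146 = 0;  s_147 = 2
  s_148 = 1;  s_149 = 6;  s_150 = 10;  s_151 = 9;  s_152 = 10;  s_153 = 9
  s_154 = 9;  s_155 = 7;  s_156 = 5;  s_157 = 6;  s_158 = 4;  s_159 = 0
  s_160 = 5;  s_161 = 3;  s_162 = 0;  s_163 = 2;  s_164 = 5;  s_165 = 5
  s_166 = 3;  s_167 = 7;  s_168 = 9;  s_169 = 9;  s_170 = 0;  s_171 = 0
  s_172 = 1;  s_173 = 3;  s_174 = 9;  s_175 = 9;  s_176 = 4;  s_177 = 5
  s_178 = 2;  s_179 = 5;  s_180 = 4;  s_181 = 3;  s_182 = 2;  s_183 = 2
  s_184 = 3;  s_185 = 3;  s_186 = 7;  s_187 = 9;  s_188 = 7;  s_189 = 1
  s_190 = 6;  s_191 = 6;  s_192 = 5;  s_193 = 3;  s_194 = 4;  s_195 = 6
  s_196 = 1;  s_197 = 10;  s_198 = 6;  s_199 = 2;  s_200 = 4;  s_201 = 9
  s_202 = 2;  s_203 = 7;  s_204 = 8;  s_205 = 4;  s_206 = 2;  s_207 = 3
  s_208 = 5;  s_209 = 8;  s_210 = 2;  s_211 = 7;  s_212 = 5;  s_213 = 10
  s_214 = 6;  s_215 = 8;  s_216 = 5;  s_217 = 0;  s_218 = 8;  s_219 = 2
  s_220 = 0;  s_221 = 9;  s_222 = 6;  s_223 = 0;  s_224 = 0;  s_225 = 0
  s_226 = 6;  s_227 = 8;  s_228 = 4;  s_229 = 7;  s_230 = 5;  s_231 = 7
  s_232 = 4;  s_233 = 5;  s_234 = 1;  s_235 = 9;  s_236 = 8;  s_237 = 6
  s_238 = 8;  s_239 = 1;  s_240 = 0;  s_241 = 10;  s_242 = 7;  s_243 = 9
  s_244 = 10;  s_245 = 1;  s_246 = 10;  s_247 = 5;  s_248 = 1;  s_249 = 5
  s_250 = 5;  s_251 = 4;  s_252 = 0;  s_253 = 1;  s_254 = 4;  s_255 = 7
  s_256 = 4;  s_257 = 6;  s_258 = 5;  s_259 = 1;  s_260 = 3;  s_261 = 2
  s_262 = 1;  s_263 = 6;  s_264 = 2;  s_265 = 2;  s_266 = 1;  s_267 = 7
  s_268 = 6;  s_269 = 5;  s_270 = 7;  s_271 = 3;  s_272 = 10;  s_273 = 10
  s_274 = 9;  s_275 = 6;  s_276 = 4;  s_277 = 8;  s_278 = 5;  s_279 = 10
  s_280 = 1;  s_281 = 6;  s_282 = 3;  s_283 = 4;  s_284 = 5;  s_285 = 8
  s_286 = 7;  s_287 = 0;  s_288 = 6
s_289 = 5·6 + 5·0 + 4·7 + 1·8 = 0
s_290 = 5·0 + 5·6 + 4·0 + 1·7 = 4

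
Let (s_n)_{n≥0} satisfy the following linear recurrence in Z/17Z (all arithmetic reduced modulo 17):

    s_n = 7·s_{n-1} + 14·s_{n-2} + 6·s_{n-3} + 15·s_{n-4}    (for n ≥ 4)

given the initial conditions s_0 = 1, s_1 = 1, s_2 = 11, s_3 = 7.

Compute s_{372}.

s_4 = 7·7 + 14·11 + 6·1 + 15·1 = 3
s_5 = 7·3 + 14·7 + 6·11 + 15·1 = 13
s_6 = 7·13 + 14·3 + 6·7 + 15·11 = 0
s_7 = 7·0 + 14·13 + 6·3 + 15·7 = 16
s_8 = 7·16 + 14·0 + 6·13 + 15·3 = 14
s_9 = 7·14 + 14·16 + 6·0 + 15·13 = 7
Continuing the recurrence:
  s_10 = 1;  s_11 = 4;  s_12 = 5;  s_13 = 15;  s_14 = 10;  s_15 = 13
  s_16 = 5;  s_17 = 9;  s_18 = 4;  s_19 = 5;  s_20 = 16;  s_21 = 1
  s_22 = 15;  s_23 = 1;  s_24 = 4;  s_25 = 11;  s_26 = 7;  s_27 = 4
  s_28 = 14;  s_29 = 4;  s_30 = 13;  s_31 = 2;  s_32 = 5;  s_33 = 14
  s_34 = 1;  s_35 = 8;  s_36 = 8;  s_37 = 10;  s_38 = 7;  s_39 = 0
  s_40 = 6;  s_41 = 13;  s_42 = 8;  s_43 = 2;  s_44 = 5;  s_45 = 0
  s_46 = 15;  s_47 = 12;  s_48 = 12;  s_49 = 2;  s_50 = 3;  s_51 = 12
  s_52 = 12;  s_53 = 11;  s_54 = 5;  s_55 = 16;  s_56 = 3;  s_57 = 15
  s_58 = 12;  s_59 = 8;  s_60 = 2;  s_61 = 15;  s_62 = 4;  s_63 = 13
  s_64 = 12;  s_65 = 5;  s_66 = 1;  s_67 = 4;  s_68 = 14;  s_69 = 14
  s_70 = 10;  s_71 = 2;  s_72 = 6;  s_73 = 0;  s_74 = 8;  s_75 = 3
  s_76 = 2;  s_77 = 2;  s_78 = 10;  s_79 = 2;  s_80 = 9;  s_81 = 11
  s_82 = 8;  s_83 = 5;  s_84 = 8;  s_85 = 16;  s_86 = 0;  s_87 = 7
  s_88 = 10;  s_89 = 0;  s_90 = 12;  s_91 = 11;  s_92 = 4;  s_93 = 16
  s_94 = 6;  s_95 = 13;  s_96 = 8;  s_97 = 4;  s_98 = 2;  s_99 = 7
  s_100 = 0;  s_101 = 0;  s_102 = 4;  s_103 = 14;  s_104 = 1;  s_105 = 6
  s_106 = 13;  s_107 = 0;  s_108 = 12;  s_109 = 14;  s_110 = 2;  s_111 = 10
  s_112 = 5;  s_113 = 6;  s_114 = 15;  s_115 = 12;  s_116 = 14;  s_117 = 4
  s_118 = 11;  s_119 = 6;  s_120 = 5;  s_121 = 7;  s_122 = 14;  s_123 = 10
  s_124 = 9;  s_125 = 1;  s_126 = 12;  s_127 = 13;  s_128 = 9;  s_129 = 9
  s_130 = 5;  s_131 = 2;  s_132 = 1;  s_133 = 13;  s_134 = 5;  s_135 = 15
  s_136 = 13;  s_137 = 16;  s_138 = 0;  s_139 = 0;  s_140 = 2;  s_141 = 16
  s_142 = 4;  s_143 = 9;  s_144 = 7;  s_145 = 14;  s_146 = 4;  s_147 = 10
  s_148 = 9;  s_149 = 12;  s_150 = 7;  s_151 = 13;  s_152 = 5;  s_153 = 14
  s_154 = 11;  s_155 = 5;  s_156 = 8;  s_157 = 11;  s_158 = 10;  s_159 = 7
  s_160 = 1;  s_161 = 7;  s_162 = 0;  s_163 = 5;  s_164 = 7;  s_165 = 3
  s_166 = 13;  s_167 = 12;  s_168 = 15;  s_169 = 5;  s_170 = 2;  s_171 = 14
  s_172 = 7;  s_173 = 9;  s_174 = 3;  s_175 = 8;  s_176 = 2;  s_177 = 7
  s_178 = 0;  s_179 = 9;  s_180 = 16;  s_181 = 3;  s_182 = 10;  s_183 = 3
  s_184 = 11;  s_185 = 3;  s_186 = 3;  s_187 = 4;  s_188 = 15;  s_189 = 3
  s_190 = 11;  s_191 = 14;  s_192 = 2;  s_193 = 15;  s_194 = 8;  s_195 = 12
  s_196 = 10;  s_197 = 1;  s_198 = 16;  s_199 = 9;  s_200 = 1;  s_201 = 6
  s_202 = 10;  s_203 = 6;  s_204 = 12;  s_205 = 12;  s_206 = 13;  s_207 = 13
  s_208 = 15;  s_209 = 1;  s_210 = 14;  s_211 = 6;  s_212 = 10;  s_213 = 15
  s_214 = 15;  s_215 = 6;  s_216 = 16;  s_217 = 1;  s_218 = 16;  s_219 = 6
  s_220 = 2;  s_221 = 5;  s_222 = 16;  s_223 = 12;  s_224 = 11;  s_225 = 8
  s_226 = 12;  s_227 = 0;  s_228 = 7;  s_229 = 3;  s_230 = 10;  s_231 = 1
  s_232 = 15;  s_233 = 3;  s_234 = 13;  s_235 = 0;  s_236 = 0;  s_237 = 4
  s_238 = 2;  s_239 = 2;  s_240 = 15;  s_241 = 1;  s_242 = 4;  s_243 = 9
  s_244 = 10;  s_245 = 14;  s_246 = 12;  s_247 = 16;  s_248 = 4;  s_249 = 7
  s_250 = 7;  s_251 = 3;  s_252 = 0;  s_253 = 2;  s_254 = 1;  s_255 = 12
  s_256 = 8;  s_257 = 5;  s_258 = 13;  s_259 = 15;  s_260 = 12;  s_261 = 5
  s_262 = 12;  s_263 = 9;  s_264 = 16;  s_265 = 11;  s_266 = 8;  s_267 = 16
  s_268 = 3;  s_269 = 16;  s_270 = 13;  s_271 = 12;  s_272 = 16;  s_273 = 3
  s_274 = 2;  s_275 = 9;  s_276 = 9;  s_277 = 8;  s_278 = 11;  s_279 = 4
  s_280 = 8;  s_281 = 9;  s_282 = 7;  s_283 = 11;  s_284 = 9;  s_285 = 3
  s_286 = 12;  s_287 = 5;  s_288 = 16;  s_289 = 10;  s_290 = 11;  s_291 = 14
  s_292 = 8;  s_293 = 9;  s_294 = 16;  s_295 = 3;  s_296 = 11;  s_297 = 10
  s_298 = 6;  s_299 = 4;  s_300 = 14;  s_301 = 0;  s_302 = 4;  s_303 = 2
  s_304 = 8;  s_305 = 6;  s_306 = 5;  s_307 = 10;  s_308 = 7;  s_309 = 3
  s_310 = 16;  s_311 = 6;  s_312 = 15;  s_313 = 7;  s_314 = 8;  s_315 = 11
  s_316 = 14;  s_317 = 14;  s_318 = 4;  s_319 = 14;  s_320 = 6;  s_321 = 13
  s_322 = 13;  s_323 = 9;  s_324 = 5;  s_325 = 9;  s_326 = 8;  s_327 = 7
  s_328 = 1;  s_329 = 16;  s_330 = 16;  s_331 = 5;  s_332 = 13;  s_333 = 4
  s_334 = 4;  s_335 = 16;  s_336 = 13;  s_337 = 8;  s_338 = 3;  s_339 = 9
  s_340 = 8;  s_341 = 14;  s_342 = 3;  s_343 = 9;  s_344 = 3;  s_345 = 1
  s_346 = 12;  s_347 = 13;  s_348 = 4;  s_349 = 8;  s_350 = 13;  s_351 = 14
  s_352 = 14;  s_353 = 16;  s_354 = 9;  s_355 = 3;  s_356 = 11;  s_357 = 5
  s_358 = 2;  s_359 = 8;  s_360 = 7;  s_361 = 10;  s_362 = 8;  s_363 = 1
  s_364 = 12;  s_365 = 7;  s_366 = 3;  s_367 = 2;  s_368 = 6;  s_369 = 6
  s_370 = 13
s_371 = 7·13 + 14·6 + 6·6 + 15·2 = 3
s_372 = 7·3 + 14·13 + 6·6 + 15·6 = 6

6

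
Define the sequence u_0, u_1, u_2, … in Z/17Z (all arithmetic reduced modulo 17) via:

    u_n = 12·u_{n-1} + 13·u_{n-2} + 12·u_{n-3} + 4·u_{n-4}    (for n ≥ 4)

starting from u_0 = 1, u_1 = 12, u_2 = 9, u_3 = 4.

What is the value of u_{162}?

8

u_4 = 12·4 + 13·9 + 12·12 + 4·1 = 7
u_5 = 12·7 + 13·4 + 12·9 + 4·12 = 3
u_6 = 12·3 + 13·7 + 12·4 + 4·9 = 7
u_7 = 12·7 + 13·3 + 12·7 + 4·4 = 2
u_8 = 12·2 + 13·7 + 12·3 + 4·7 = 9
u_9 = 12·9 + 13·2 + 12·7 + 4·3 = 9
Continuing the recurrence:
  u_10 = 5;  u_11 = 4;  u_12 = 2;  u_13 = 2;  u_14 = 16;  u_15 = 3
  u_16 = 4;  u_17 = 15;  u_18 = 9;  u_19 = 6;  u_20 = 11;  u_21 = 4
  u_22 = 10;  u_23 = 5;  u_24 = 10;  u_25 = 15;  u_26 = 2;  u_27 = 2
  u_28 = 15;  u_29 = 1;  u_30 = 1;  u_31 = 9;  u_32 = 6;  u_33 = 1
  u_34 = 15;  u_35 = 12;  u_36 = 1;  u_37 = 12;  u_38 = 4;  u_39 = 9
  u_40 = 2;  u_41 = 16;  u_42 = 2;  u_43 = 3;  u_44 = 7;  u_45 = 7
  u_46 = 15;  u_47 = 10;  u_48 = 2;  u_49 = 5;  u_50 = 11;  u_51 = 6
  u_52 = 11;  u_53 = 5;  u_54 = 13;  u_55 = 3;  u_56 = 3;  u_57 = 13
  u_58 = 11;  u_59 = 9;  u_60 = 11;  u_61 = 8;  u_62 = 0;  u_63 = 0
  u_64 = 4;  u_65 = 12;  u_66 = 9;  u_67 = 6;  u_68 = 9;  u_69 = 2
  u_70 = 11;  u_71 = 1;  u_72 = 11;  u_73 = 13;  u_74 = 15;  u_75 = 9
  u_76 = 10;  u_77 = 10;  u_78 = 10;  u_79 = 15;  u_80 = 11;  u_81 = 11
  u_82 = 2;  u_83 = 2;  u_84 = 5;  u_85 = 1;  u_86 = 7;  u_87 = 12
  u_88 = 12;  u_89 = 14;  u_90 = 3;  u_91 = 2;  u_92 = 7;  u_93 = 15
  u_94 = 1;  u_95 = 10;  u_96 = 1;  u_97 = 10;  u_98 = 2;  u_99 = 2
  u_100 = 4;  u_101 = 2;  u_102 = 6;  u_103 = 1;  u_104 = 11;  u_105 = 4
  u_106 = 6;  u_107 = 5;  u_108 = 9;  u_109 = 6;  u_110 = 1;  u_111 = 14
  u_112 = 0;  u_113 = 14;  u_114 = 0;  u_115 = 0;  u_116 = 15;  u_117 = 15
  u_118 = 1;  u_119 = 13;  u_120 = 1;  u_121 = 15;  u_122 = 13;  u_123 = 7
  u_124 = 12;  u_125 = 9;  u_126 = 9;  u_127 = 6;  u_128 = 5;  u_129 = 10
  u_130 = 4;  u_131 = 7;  u_132 = 4;  u_133 = 6;  u_134 = 3;  u_135 = 3
  u_136 = 10;  u_137 = 15;  u_138 = 1;  u_139 = 16;  u_140 = 0;  u_141 = 8
  u_142 = 3;  u_143 = 0;  u_144 = 16;  u_145 = 5;  u_146 = 8;  u_147 = 13
  u_148 = 10;  u_149 = 14;  u_150 = 10;  u_151 = 15;  u_152 = 8;  u_153 = 8
  u_154 = 12;  u_155 = 13;  u_156 = 15;  u_157 = 15;  u_158 = 1;  u_159 = 14
  u_160 = 13
u_161 = 12·13 + 13·14 + 12·1 + 4·15 = 2
u_162 = 12·2 + 13·13 + 12·14 + 4·1 = 8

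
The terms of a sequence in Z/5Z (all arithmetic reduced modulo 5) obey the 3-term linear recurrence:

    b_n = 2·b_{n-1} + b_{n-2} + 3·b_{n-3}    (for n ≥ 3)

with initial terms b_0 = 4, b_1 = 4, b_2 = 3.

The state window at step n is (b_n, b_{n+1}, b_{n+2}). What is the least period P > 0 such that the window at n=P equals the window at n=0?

4

n=0: window = (4, 4, 3)
n=1: window = (4, 3, 2)
n=2: window = (3, 2, 4)
n=3: window = (2, 4, 4)
n=4: window = (4, 4, 3)
window at n=4 equals window at n=0 → period = 4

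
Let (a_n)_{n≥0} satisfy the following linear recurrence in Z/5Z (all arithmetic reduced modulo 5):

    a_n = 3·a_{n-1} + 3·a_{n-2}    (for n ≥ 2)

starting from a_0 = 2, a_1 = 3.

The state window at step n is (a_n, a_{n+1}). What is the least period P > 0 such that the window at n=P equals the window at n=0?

4

n=0: window = (2, 3)
n=1: window = (3, 0)
n=2: window = (0, 4)
n=3: window = (4, 2)
n=4: window = (2, 3)
window at n=4 equals window at n=0 → period = 4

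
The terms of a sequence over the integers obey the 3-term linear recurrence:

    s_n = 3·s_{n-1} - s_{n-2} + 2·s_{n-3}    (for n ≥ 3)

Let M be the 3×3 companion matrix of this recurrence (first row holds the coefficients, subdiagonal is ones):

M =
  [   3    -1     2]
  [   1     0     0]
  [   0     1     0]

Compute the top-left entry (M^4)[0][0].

(M^4)[0][0] is the top entry after applying M 4 times to the unit state (1, 0, 0). Equivalently it is h_{6} for the auxiliary sequence (h_n) obeying the same recurrence with h_2 = 1 and h_i = 0 for 0 ≤ i < 2:
h_3 = 3·1 + -1·0 + 2·0 = 3
h_4 = 3·3 + -1·1 + 2·0 = 8
h_5 = 3·8 + -1·3 + 2·1 = 23
h_6 = 3·23 + -1·8 + 2·3 = 67

67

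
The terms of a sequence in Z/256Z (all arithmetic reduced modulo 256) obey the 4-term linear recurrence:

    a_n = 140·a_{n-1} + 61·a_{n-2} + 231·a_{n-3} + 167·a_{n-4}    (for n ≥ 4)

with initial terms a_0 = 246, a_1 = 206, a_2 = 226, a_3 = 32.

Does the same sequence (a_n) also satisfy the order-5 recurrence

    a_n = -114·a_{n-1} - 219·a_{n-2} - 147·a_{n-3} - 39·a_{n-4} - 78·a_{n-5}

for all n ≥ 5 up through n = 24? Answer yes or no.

yes

Terms a_0..a_24: 246, 206, 226, 32, 182, 120, 76, 66, 54, 30, 104, 206, 188, 80, 70, 94, 234, 184, 222, 184, 52, 162, 214, 150, 32
n=5: candidate gives 120, actual a_5 = 120 ✓
n=6: candidate gives 76, actual a_6 = 76 ✓
n=7: candidate gives 66, actual a_7 = 66 ✓
n=8: candidate gives 54, actual a_8 = 54 ✓
n=9: candidate gives 30, actual a_9 = 30 ✓
n=10: candidate gives 104, actual a_10 = 104 ✓
n=11: candidate gives 206, actual a_11 = 206 ✓
n=12: candidate gives 188, actual a_12 = 188 ✓
n=13: candidate gives 80, actual a_13 = 80 ✓
n=14: candidate gives 70, actual a_14 = 70 ✓
n=15: candidate gives 94, actual a_15 = 94 ✓
n=16: candidate gives 234, actual a_16 = 234 ✓
n=17: candidate gives 184, actual a_17 = 184 ✓
n=18: candidate gives 222, actual a_18 = 222 ✓
n=19: candidate gives 184, actual a_19 = 184 ✓
n=20: candidate gives 52, actual a_20 = 52 ✓
n=21: candidate gives 162, actual a_21 = 162 ✓
n=22: candidate gives 214, actual a_22 = 214 ✓
n=23: candidate gives 150, actual a_23 = 150 ✓
n=24: candidate gives 32, actual a_24 = 32 ✓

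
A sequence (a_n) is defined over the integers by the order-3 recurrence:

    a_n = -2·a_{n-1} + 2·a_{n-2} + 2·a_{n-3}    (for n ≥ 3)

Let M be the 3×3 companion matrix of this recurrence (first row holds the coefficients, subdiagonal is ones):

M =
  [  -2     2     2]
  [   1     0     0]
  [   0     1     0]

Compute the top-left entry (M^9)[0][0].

-3352

(M^9)[0][0] is the top entry after applying M 9 times to the unit state (1, 0, 0). Equivalently it is h_{11} for the auxiliary sequence (h_n) obeying the same recurrence with h_2 = 1 and h_i = 0 for 0 ≤ i < 2:
h_3 = -2·1 + 2·0 + 2·0 = -2
h_4 = -2·-2 + 2·1 + 2·0 = 6
h_5 = -2·6 + 2·-2 + 2·1 = -14
h_6 = -2·-14 + 2·6 + 2·-2 = 36
h_7 = -2·36 + 2·-14 + 2·6 = -88
h_8 = -2·-88 + 2·36 + 2·-14 = 220
h_9 = -2·220 + 2·-88 + 2·36 = -544
h_10 = -2·-544 + 2·220 + 2·-88 = 1352
h_11 = -2·1352 + 2·-544 + 2·220 = -3352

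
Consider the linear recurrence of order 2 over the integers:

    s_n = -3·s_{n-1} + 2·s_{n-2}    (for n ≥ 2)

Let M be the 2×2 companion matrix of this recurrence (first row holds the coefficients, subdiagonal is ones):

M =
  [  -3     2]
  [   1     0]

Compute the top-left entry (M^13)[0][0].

(M^13)[0][0] is the top entry after applying M 13 times to the unit state (1, 0). Equivalently it is h_{14} for the auxiliary sequence (h_n) obeying the same recurrence with h_1 = 1 and h_i = 0 for 0 ≤ i < 1:
h_2 = -3·1 + 2·0 = -3
h_3 = -3·-3 + 2·1 = 11
h_4 = -3·11 + 2·-3 = -39
h_5 = -3·-39 + 2·11 = 139
h_6 = -3·139 + 2·-39 = -495
h_7 = -3·-495 + 2·139 = 1763
h_8 = -3·1763 + 2·-495 = -6279
h_9 = -3·-6279 + 2·1763 = 22363
h_10 = -3·22363 + 2·-6279 = -79647
h_11 = -3·-79647 + 2·22363 = 283667
h_12 = -3·283667 + 2·-79647 = -1010295
h_13 = -3·-1010295 + 2·283667 = 3598219
h_14 = -3·3598219 + 2·-1010295 = -12815247

-12815247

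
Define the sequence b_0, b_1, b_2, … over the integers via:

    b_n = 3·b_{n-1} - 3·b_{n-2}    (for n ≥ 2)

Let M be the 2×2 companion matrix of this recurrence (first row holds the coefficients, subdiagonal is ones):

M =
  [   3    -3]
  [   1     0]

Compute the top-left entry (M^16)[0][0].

6561

(M^16)[0][0] is the top entry after applying M 16 times to the unit state (1, 0). Equivalently it is h_{17} for the auxiliary sequence (h_n) obeying the same recurrence with h_1 = 1 and h_i = 0 for 0 ≤ i < 1:
h_2 = 3·1 + -3·0 = 3
h_3 = 3·3 + -3·1 = 6
h_4 = 3·6 + -3·3 = 9
h_5 = 3·9 + -3·6 = 9
h_6 = 3·9 + -3·9 = 0
h_7 = 3·0 + -3·9 = -27
h_8 = 3·-27 + -3·0 = -81
h_9 = 3·-81 + -3·-27 = -162
h_10 = 3·-162 + -3·-81 = -243
h_11 = 3·-243 + -3·-162 = -243
h_12 = 3·-243 + -3·-243 = 0
h_13 = 3·0 + -3·-243 = 729
h_14 = 3·729 + -3·0 = 2187
h_15 = 3·2187 + -3·729 = 4374
h_16 = 3·4374 + -3·2187 = 6561
h_17 = 3·6561 + -3·4374 = 6561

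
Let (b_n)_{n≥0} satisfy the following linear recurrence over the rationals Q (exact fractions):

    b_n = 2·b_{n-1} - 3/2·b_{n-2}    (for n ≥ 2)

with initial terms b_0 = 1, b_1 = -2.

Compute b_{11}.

-41/4

b_2 = 2·-2 + -3/2·1 = -11/2
b_3 = 2·-11/2 + -3/2·-2 = -8
b_4 = 2·-8 + -3/2·-11/2 = -31/4
b_5 = 2·-31/4 + -3/2·-8 = -7/2
b_6 = 2·-7/2 + -3/2·-31/4 = 37/8
b_7 = 2·37/8 + -3/2·-7/2 = 29/2
b_8 = 2·29/2 + -3/2·37/8 = 353/16
b_9 = 2·353/16 + -3/2·29/2 = 179/8
b_10 = 2·179/8 + -3/2·353/16 = 373/32
b_11 = 2·373/32 + -3/2·179/8 = -41/4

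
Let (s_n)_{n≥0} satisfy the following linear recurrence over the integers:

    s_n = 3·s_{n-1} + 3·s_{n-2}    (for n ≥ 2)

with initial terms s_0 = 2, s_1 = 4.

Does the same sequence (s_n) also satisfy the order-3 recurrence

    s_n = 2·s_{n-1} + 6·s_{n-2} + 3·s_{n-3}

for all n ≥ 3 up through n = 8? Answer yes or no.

yes

Terms s_0..s_8: 2, 4, 18, 66, 252, 954, 3618, 13716, 52002
n=3: candidate gives 66, actual s_3 = 66 ✓
n=4: candidate gives 252, actual s_4 = 252 ✓
n=5: candidate gives 954, actual s_5 = 954 ✓
n=6: candidate gives 3618, actual s_6 = 3618 ✓
n=7: candidate gives 13716, actual s_7 = 13716 ✓
n=8: candidate gives 52002, actual s_8 = 52002 ✓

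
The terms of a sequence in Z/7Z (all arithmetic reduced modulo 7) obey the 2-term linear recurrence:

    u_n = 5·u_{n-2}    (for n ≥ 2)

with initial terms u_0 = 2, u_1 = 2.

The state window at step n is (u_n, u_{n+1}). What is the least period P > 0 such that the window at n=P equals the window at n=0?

12

n=0: window = (2, 2)
n=1: window = (2, 3)
n=2: window = (3, 3)
n=3: window = (3, 1)
n=4: window = (1, 1)
n=5: window = (1, 5)
n=6: window = (5, 5)
n=7: window = (5, 4)
n=8: window = (4, 4)
n=9: window = (4, 6)
n=10: window = (6, 6)
n=11: window = (6, 2)
n=12: window = (2, 2)
window at n=12 equals window at n=0 → period = 12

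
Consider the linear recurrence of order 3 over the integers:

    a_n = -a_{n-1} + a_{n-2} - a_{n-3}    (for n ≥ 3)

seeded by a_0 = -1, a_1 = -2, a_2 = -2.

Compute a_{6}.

-6

a_3 = -1·-2 + 1·-2 + -1·-1 = 1
a_4 = -1·1 + 1·-2 + -1·-2 = -1
a_5 = -1·-1 + 1·1 + -1·-2 = 4
a_6 = -1·4 + 1·-1 + -1·1 = -6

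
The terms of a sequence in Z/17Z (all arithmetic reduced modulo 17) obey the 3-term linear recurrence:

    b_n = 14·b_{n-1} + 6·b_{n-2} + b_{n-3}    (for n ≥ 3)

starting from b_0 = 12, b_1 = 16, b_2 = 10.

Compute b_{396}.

b_3 = 14·10 + 6·16 + 1·12 = 10
b_4 = 14·10 + 6·10 + 1·16 = 12
b_5 = 14·12 + 6·10 + 1·10 = 0
b_6 = 14·0 + 6·12 + 1·10 = 14
b_7 = 14·14 + 6·0 + 1·12 = 4
b_8 = 14·4 + 6·14 + 1·0 = 4
b_9 = 14·4 + 6·4 + 1·14 = 9
b_10 = 14·9 + 6·4 + 1·4 = 1
b_11 = 14·1 + 6·9 + 1·4 = 4
b_12 = 14·4 + 6·1 + 1·9 = 3
b_13 = 14·3 + 6·4 + 1·1 = 16
b_14 = 14·16 + 6·3 + 1·4 = 8
b_15 = 14·8 + 6·16 + 1·3 = 7
b_16 = 14·7 + 6·8 + 1·16 = 9
b_17 = 14·9 + 6·7 + 1·8 = 6
b_18 = 14·6 + 6·9 + 1·7 = 9
b_19 = 14·9 + 6·6 + 1·9 = 1
b_20 = 14·1 + 6·9 + 1·6 = 6
b_21 = 14·6 + 6·1 + 1·9 = 14
b_22 = 14·14 + 6·6 + 1·1 = 12
b_23 = 14·12 + 6·14 + 1·6 = 3
b_24 = 14·3 + 6·12 + 1·14 = 9
b_25 = 14·9 + 6·3 + 1·12 = 3
b_26 = 14·3 + 6·9 + 1·3 = 14
b_27 = 14·14 + 6·3 + 1·9 = 2
b_28 = 14·2 + 6·14 + 1·3 = 13
b_29 = 14·13 + 6·2 + 1·14 = 4
b_30 = 14·4 + 6·13 + 1·2 = 0
b_31 = 14·0 + 6·4 + 1·13 = 3
b_32 = 14·3 + 6·0 + 1·4 = 12
b_33 = 14·12 + 6·3 + 1·0 = 16
b_34 = 14·16 + 6·12 + 1·3 = 10
(b_32, b_33, b_34) = (12, 16, 10) = (b_0, b_1, b_2), so the sequence has period 32.
396 ≡ 12 (mod 32), hence b_396 = b_12 = 3.

3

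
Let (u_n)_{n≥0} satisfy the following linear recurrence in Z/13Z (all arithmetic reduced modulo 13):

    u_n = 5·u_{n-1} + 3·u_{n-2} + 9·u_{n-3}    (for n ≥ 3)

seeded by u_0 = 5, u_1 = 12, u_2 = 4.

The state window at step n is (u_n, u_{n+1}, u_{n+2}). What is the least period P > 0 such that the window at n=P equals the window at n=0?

n=0: window = (5, 12, 4)
n=1: window = (12, 4, 10)
n=2: window = (4, 10, 1)
n=3: window = (10, 1, 6)
n=4: window = (1, 6, 6)
n=5: window = (6, 6, 5)
n=6: window = (6, 5, 6)
n=7: window = (5, 6, 8)
n=8: window = (6, 8, 12)
n=9: window = (8, 12, 8)
n=10: window = (12, 8, 5)
n=11: window = (8, 5, 1)
n=12: window = (5, 1, 1)
n=13: window = (1, 1, 1)
n=14: window = (1, 1, 4)
n=15: window = (1, 4, 6)
n=16: window = (4, 6, 12)
n=17: window = (6, 12, 10)
n=18: window = (12, 10, 10)
n=19: window = (10, 10, 6)
n=20: window = (10, 6, 7)
n=21: window = (6, 7, 0)
n=22: window = (7, 0, 10)
n=23: window = (0, 10, 9)
n=24: window = (10, 9, 10)
n=25: window = (9, 10, 11)
n=26: window = (10, 11, 10)
n=27: window = (11, 10, 4)
n=28: window = (10, 4, 6)
n=29: window = (4, 6, 2)
n=30: window = (6, 2, 12)
n=31: window = (2, 12, 3)
n=32: window = (12, 3, 4)
n=33: window = (3, 4, 7)
n=34: window = (4, 7, 9)
n=35: window = (7, 9, 11)
n=36: window = (9, 11, 2)
n=37: window = (11, 2, 7)
n=38: window = (2, 7, 10)
n=39: window = (7, 10, 11)
n=40: window = (10, 11, 5)
…
n=547: window = (6, 8, 5)
n=548: window = (8, 5, 12)
n=549: window = (5, 12, 4)
window at n=549 equals window at n=0 → period = 549

549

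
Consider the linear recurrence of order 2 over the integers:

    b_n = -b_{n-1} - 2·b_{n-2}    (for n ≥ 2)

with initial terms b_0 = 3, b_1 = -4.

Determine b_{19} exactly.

b_2 = -1·-4 + -2·3 = -2
b_3 = -1·-2 + -2·-4 = 10
b_4 = -1·10 + -2·-2 = -6
b_5 = -1·-6 + -2·10 = -14
b_6 = -1·-14 + -2·-6 = 26
b_7 = -1·26 + -2·-14 = 2
b_8 = -1·2 + -2·26 = -54
b_9 = -1·-54 + -2·2 = 50
b_10 = -1·50 + -2·-54 = 58
b_11 = -1·58 + -2·50 = -158
b_12 = -1·-158 + -2·58 = 42
b_13 = -1·42 + -2·-158 = 274
b_14 = -1·274 + -2·42 = -358
b_15 = -1·-358 + -2·274 = -190
b_16 = -1·-190 + -2·-358 = 906
b_17 = -1·906 + -2·-190 = -526
b_18 = -1·-526 + -2·906 = -1286
b_19 = -1·-1286 + -2·-526 = 2338

2338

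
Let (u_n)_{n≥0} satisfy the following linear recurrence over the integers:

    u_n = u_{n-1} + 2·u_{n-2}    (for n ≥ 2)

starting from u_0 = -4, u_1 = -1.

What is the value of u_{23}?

-13981011

u_2 = 1·-1 + 2·-4 = -9
u_3 = 1·-9 + 2·-1 = -11
u_4 = 1·-11 + 2·-9 = -29
u_5 = 1·-29 + 2·-11 = -51
u_6 = 1·-51 + 2·-29 = -109
u_7 = 1·-109 + 2·-51 = -211
u_8 = 1·-211 + 2·-109 = -429
u_9 = 1·-429 + 2·-211 = -851
u_10 = 1·-851 + 2·-429 = -1709
u_11 = 1·-1709 + 2·-851 = -3411
u_12 = 1·-3411 + 2·-1709 = -6829
u_13 = 1·-6829 + 2·-3411 = -13651
u_14 = 1·-13651 + 2·-6829 = -27309
u_15 = 1·-27309 + 2·-13651 = -54611
u_16 = 1·-54611 + 2·-27309 = -109229
u_17 = 1·-109229 + 2·-54611 = -218451
u_18 = 1·-218451 + 2·-109229 = -436909
u_19 = 1·-436909 + 2·-218451 = -873811
u_20 = 1·-873811 + 2·-436909 = -1747629
u_21 = 1·-1747629 + 2·-873811 = -3495251
u_22 = 1·-3495251 + 2·-1747629 = -6990509
u_23 = 1·-6990509 + 2·-3495251 = -13981011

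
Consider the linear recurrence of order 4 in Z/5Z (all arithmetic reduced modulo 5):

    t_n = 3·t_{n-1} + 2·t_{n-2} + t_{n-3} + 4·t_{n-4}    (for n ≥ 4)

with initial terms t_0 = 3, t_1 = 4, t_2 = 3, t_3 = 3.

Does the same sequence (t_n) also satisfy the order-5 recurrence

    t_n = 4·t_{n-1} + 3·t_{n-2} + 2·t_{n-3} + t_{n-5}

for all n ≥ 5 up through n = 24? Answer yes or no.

Terms t_0..t_24: 3, 4, 3, 3, 1, 3, 1, 2, 0, 2, 2, 3, 0, 1, 4, 1, 2, 1, 4, 0, 2, 4, 2, 1, 4
n=5: candidate gives 2, actual t_5 = 3 ✗

no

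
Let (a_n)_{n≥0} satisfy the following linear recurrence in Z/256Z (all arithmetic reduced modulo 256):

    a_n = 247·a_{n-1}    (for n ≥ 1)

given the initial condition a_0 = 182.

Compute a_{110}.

a_1 = 247·182 = 154
a_2 = 247·154 = 150
a_3 = 247·150 = 186
a_4 = 247·186 = 118
a_5 = 247·118 = 218
a_6 = 247·218 = 86
a_7 = 247·86 = 250
a_8 = 247·250 = 54
a_9 = 247·54 = 26
a_10 = 247·26 = 22
a_11 = 247·22 = 58
a_12 = 247·58 = 246
a_13 = 247·246 = 90
a_14 = 247·90 = 214
a_15 = 247·214 = 122
a_16 = 247·122 = 182
(a_16) = (182) = (a_0), so the sequence has period 16.
110 ≡ 14 (mod 16), hence a_110 = a_14 = 214.

214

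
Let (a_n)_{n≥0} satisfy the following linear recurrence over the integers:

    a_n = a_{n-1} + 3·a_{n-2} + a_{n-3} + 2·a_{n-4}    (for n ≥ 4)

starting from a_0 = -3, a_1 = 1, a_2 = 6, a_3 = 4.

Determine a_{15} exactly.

a_4 = 1·4 + 3·6 + 1·1 + 2·-3 = 17
a_5 = 1·17 + 3·4 + 1·6 + 2·1 = 37
a_6 = 1·37 + 3·17 + 1·4 + 2·6 = 104
a_7 = 1·104 + 3·37 + 1·17 + 2·4 = 240
a_8 = 1·240 + 3·104 + 1·37 + 2·17 = 623
a_9 = 1·623 + 3·240 + 1·104 + 2·37 = 1521
a_10 = 1·1521 + 3·623 + 1·240 + 2·104 = 3838
a_11 = 1·3838 + 3·1521 + 1·623 + 2·240 = 9504
a_12 = 1·9504 + 3·3838 + 1·1521 + 2·623 = 23785
a_13 = 1·23785 + 3·9504 + 1·3838 + 2·1521 = 59177
a_14 = 1·59177 + 3·23785 + 1·9504 + 2·3838 = 147712
a_15 = 1·147712 + 3·59177 + 1·23785 + 2·9504 = 368036

368036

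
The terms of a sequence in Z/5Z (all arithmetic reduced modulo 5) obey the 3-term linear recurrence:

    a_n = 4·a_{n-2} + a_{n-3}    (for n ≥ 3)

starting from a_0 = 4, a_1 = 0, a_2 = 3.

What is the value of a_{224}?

a_3 = 0·3 + 4·0 + 1·4 = 4
a_4 = 0·4 + 4·3 + 1·0 = 2
a_5 = 0·2 + 4·4 + 1·3 = 4
a_6 = 0·4 + 4·2 + 1·4 = 2
a_7 = 0·2 + 4·4 + 1·2 = 3
a_8 = 0·3 + 4·2 + 1·4 = 2
a_9 = 0·2 + 4·3 + 1·2 = 4
a_10 = 0·4 + 4·2 + 1·3 = 1
a_11 = 0·1 + 4·4 + 1·2 = 3
a_12 = 0·3 + 4·1 + 1·4 = 3
a_13 = 0·3 + 4·3 + 1·1 = 3
a_14 = 0·3 + 4·3 + 1·3 = 0
a_15 = 0·0 + 4·3 + 1·3 = 0
a_16 = 0·0 + 4·0 + 1·3 = 3
a_17 = 0·3 + 4·0 + 1·0 = 0
a_18 = 0·0 + 4·3 + 1·0 = 2
a_19 = 0·2 + 4·0 + 1·3 = 3
a_20 = 0·3 + 4·2 + 1·0 = 3
a_21 = 0·3 + 4·3 + 1·2 = 4
a_22 = 0·4 + 4·3 + 1·3 = 0
a_23 = 0·0 + 4·4 + 1·3 = 4
a_24 = 0·4 + 4·0 + 1·4 = 4
a_25 = 0·4 + 4·4 + 1·0 = 1
a_26 = 0·1 + 4·4 + 1·4 = 0
a_27 = 0·0 + 4·1 + 1·4 = 3
a_28 = 0·3 + 4·0 + 1·1 = 1
a_29 = 0·1 + 4·3 + 1·0 = 2
a_30 = 0·2 + 4·1 + 1·3 = 2
a_31 = 0·2 + 4·2 + 1·1 = 4
a_32 = 0·4 + 4·2 + 1·2 = 0
a_33 = 0·0 + 4·4 + 1·2 = 3
(a_31, a_32, a_33) = (4, 0, 3) = (a_0, a_1, a_2), so the sequence has period 31.
224 ≡ 7 (mod 31), hence a_224 = a_7 = 3.

3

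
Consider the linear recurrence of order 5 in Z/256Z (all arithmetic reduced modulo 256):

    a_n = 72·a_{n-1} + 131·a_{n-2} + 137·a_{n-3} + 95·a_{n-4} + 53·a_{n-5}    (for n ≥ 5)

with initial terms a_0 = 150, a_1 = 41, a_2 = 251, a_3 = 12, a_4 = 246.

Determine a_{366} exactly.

37

a_5 = 72·246 + 131·12 + 137·251 + 95·41 + 53·150 = 236
a_6 = 72·236 + 131·246 + 137·12 + 95·251 + 53·41 = 80
a_7 = 72·80 + 131·236 + 137·246 + 95·12 + 53·251 = 85
a_8 = 72·85 + 131·80 + 137·236 + 95·246 + 53·12 = 234
a_9 = 72·234 + 131·85 + 137·80 + 95·236 + 53·246 = 161
a_10 = 72·161 + 131·234 + 137·85 + 95·80 + 53·236 = 15
Continuing the recurrence:
  a_11 = 240;  a_12 = 197;  a_13 = 112;  a_14 = 165;  a_15 = 80;  a_16 = 170
  a_17 = 102;  a_18 = 233;  a_19 = 141;  a_20 = 31;  a_21 = 156;  a_22 = 199
  a_23 = 243;  a_24 = 91;  a_25 = 191;  a_26 = 121;  a_27 = 216;  a_28 = 246
  a_29 = 49;  a_30 = 180;  a_31 = 142;  a_32 = 71;  a_33 = 19;  a_34 = 156
  a_35 = 142;  a_36 = 174;  a_37 = 214;  a_38 = 11;  a_39 = 182;  a_40 = 79
  a_41 = 173;  a_42 = 222;  a_43 = 15;  a_44 = 102;  a_45 = 185;  a_46 = 116
  a_47 = 104;  a_48 = 146;  a_49 = 33;  a_50 = 255;  a_51 = 89;  a_52 = 228
  a_53 = 155;  a_54 = 91;  a_55 = 191;  a_56 = 69;  a_57 = 145;  a_58 = 42
  a_59 = 168;  a_60 = 125;  a_61 = 178;  a_62 = 138;  a_63 = 213;  a_64 = 243
  a_65 = 32;  a_66 = 102;  a_67 = 184;  a_68 = 88;  a_69 = 173;  a_70 = 162
  a_71 = 149;  a_72 = 35;  a_73 = 52;  a_74 = 53;  a_75 = 20;  a_76 = 105
  a_77 = 172;  a_78 = 62;  a_79 = 10;  a_80 = 177;  a_81 = 165;  a_82 = 243
  a_83 = 12;  a_84 = 199;  a_85 = 7;  a_86 = 143;  a_87 = 15;  a_88 = 121
  a_89 = 8;  a_90 = 182;  a_91 = 53;  a_92 = 84;  a_93 = 42;  a_94 = 91
  a_95 = 99;  a_96 = 8;  a_97 = 150;  a_98 = 186;  a_99 = 238;  a_100 = 219
  a_101 = 62;  a_102 = 243;  a_103 = 25;  a_104 = 26;  a_105 = 127;  a_106 = 106
  a_107 = 77;  a_108 = 176;  a_109 = 36;  a_110 = 6;  a_111 = 209;  a_112 = 95
  a_113 = 173;  a_114 = 204;  a_115 = 139;  a_116 = 151;  a_117 = 163;  a_118 = 5
  a_119 = 113;  a_120 = 98;  a_121 = 208;  a_122 = 185;  a_123 = 226;  a_124 = 78
  a_125 = 17;  a_126 = 91;  a_127 = 52;  a_128 = 6;  a_129 = 116;  a_130 = 208
  a_131 = 53;  a_132 = 106;  a_133 = 137;  a_134 = 87;  a_135 = 8;  a_136 = 101
  a_137 = 216;  a_138 = 93;  a_139 = 184;  a_140 = 18;  a_141 = 14;  a_142 = 217
  a_143 = 93;  a_144 = 119;  a_145 = 28;  a_146 = 247;  a_147 = 235;  a_148 = 227
  a_149 = 79;  a_150 = 153;  a_151 = 72;  a_152 = 182;  a_153 = 57;  a_154 = 212
  a_155 = 150;  a_156 = 159;  a_157 = 195;  a_158 = 244;  a_159 = 14;  a_160 = 54
  a_161 = 54;  a_162 = 59;  a_163 = 214;  a_164 = 55;  a_165 = 197;  a_166 = 38
  a_167 = 143;  a_168 = 206;  a_169 = 241;  a_170 = 156;  a_171 = 96;  a_172 = 218
  a_173 = 1;  a_174 = 255;  a_175 = 209;  a_176 = 148;  a_177 = 139;  a_178 = 131
  a_179 = 135;  a_180 = 149;  a_181 = 81;  a_182 = 170;  a_183 = 56;  a_184 = 85
  a_185 = 114;  a_186 = 98;  a_187 = 93;  a_188 = 115;  a_189 = 72;  a_190 = 214
  a_191 = 96;  a_192 = 248;  a_193 = 237;  a_194 = 66;  a_195 = 125;  a_196 = 171
  a_197 = 172;  a_198 = 85;  a_199 = 124;  a_200 = 193;  a_201 = 116;  a_202 = 230
  a_203 = 242;  a_204 = 33;  a_205 = 53;  a_206 = 171;  a_207 = 76;  a_208 = 151
  a_209 = 95;  a_210 = 23;  a_211 = 127;  a_212 = 25;  a_213 = 216;  a_214 = 182
  a_215 = 253;  a_216 = 116;  a_217 = 210;  a_218 = 19;  a_219 = 115;  a_220 = 224
  a_221 = 246;  a_222 = 226;  a_223 = 238;  a_224 = 43;  a_225 = 126;  a_226 = 155
  a_227 = 49;  a_228 = 194;  a_229 = 63;  a_230 = 210;  a_231 = 101;  a_232 = 184
  a_233 = 92;  a_234 = 14;  a_235 = 113;  a_236 = 95;  a_237 = 69;  a_238 = 188
  a_239 = 219;  a_240 = 95;  a_241 = 171;  a_242 = 245;  a_243 = 113;  a_244 = 66
  a_245 = 160;  a_246 = 145;  a_247 = 162;  a_248 = 70;  a_249 = 57;  a_250 = 123
  a_251 = 92;  a_252 = 214;  a_253 = 188;  a_254 = 16;  a_255 = 213;  a_256 = 42
  a_257 = 113;  a_258 = 31;  a_259 = 96;  a_260 = 5;  a_261 = 192;  a_262 = 213
  a_263 = 224;  a_264 = 122;  a_265 = 54;  a_266 = 73;  a_267 = 173;  a_268 = 143
  a_269 = 28;  a_270 = 231;  a_271 = 35;  a_272 = 235;  a_273 = 159;  a_274 = 57
  a_275 = 248;  a_276 = 118;  a_277 = 65;  a_278 = 116;  a_279 = 222;  a_280 = 183
  a_281 = 179;  a_282 = 76;  a_283 = 78;  a_284 = 126;  a_285 = 86;  a_286 = 171
  a_287 = 54;  a_288 = 159;  a_289 = 221;  a_290 = 174;  a_291 = 143;  a_292 = 182
  a_293 = 105;  a_294 = 132;  a_295 = 88;  a_296 = 162;  a_297 = 225;  a_298 = 255
  a_299 = 137;  a_300 = 196;  a_301 = 187;  a_302 = 107;  a_303 = 79;  a_304 = 37
  a_305 = 17;  a_306 = 106;  a_307 = 200;  a_308 = 173;  a_309 = 178;  a_310 = 122
  a_311 = 37;  a_312 = 179;  a_313 = 112;  a_314 = 6;  a_315 = 200;  a_316 = 88
  a_317 = 237;  a_318 = 34;  a_319 = 101;  a_320 = 179;  a_321 = 100;  a_322 = 117
  a_323 = 100;  a_324 = 217;  a_325 = 252;  a_326 = 142;  a_327 = 90;  a_328 = 17
  a_329 = 69;  a_330 = 35;  a_331 = 12;  a_332 = 39;  a_333 = 247;  a_334 = 31
  a_335 = 175;  a_336 = 57;  a_337 = 232;  a_338 = 182;  a_339 = 197;  a_340 = 20
  a_341 = 186;  a_342 = 139;  a_343 = 195;  a_344 = 184;  a_345 = 22;  a_346 = 202
  a_347 = 174;  a_348 = 187;  a_349 = 254;  a_350 = 195;  a_351 = 73;  a_352 = 170
  a_353 = 127;  a_354 = 186;  a_355 = 189;  a_356 = 128;  a_357 = 148;  a_358 = 150
  a_359 = 17;  a_360 = 95;  a_361 = 29;  a_362 = 44;  a_363 = 107;  a_364 = 231
a_365 = 72·231 + 131·107 + 137·44 + 95·29 + 53·95 = 179
a_366 = 72·179 + 131·231 + 137·107 + 95·44 + 53·29 = 37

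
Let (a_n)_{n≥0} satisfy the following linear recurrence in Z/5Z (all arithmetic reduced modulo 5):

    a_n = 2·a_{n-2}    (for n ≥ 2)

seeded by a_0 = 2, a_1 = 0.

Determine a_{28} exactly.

3

a_2 = 0·0 + 2·2 = 4
a_3 = 0·4 + 2·0 = 0
a_4 = 0·0 + 2·4 = 3
a_5 = 0·3 + 2·0 = 0
a_6 = 0·0 + 2·3 = 1
a_7 = 0·1 + 2·0 = 0
a_8 = 0·0 + 2·1 = 2
a_9 = 0·2 + 2·0 = 0
(a_8, a_9) = (2, 0) = (a_0, a_1), so the sequence has period 8.
28 ≡ 4 (mod 8), hence a_28 = a_4 = 3.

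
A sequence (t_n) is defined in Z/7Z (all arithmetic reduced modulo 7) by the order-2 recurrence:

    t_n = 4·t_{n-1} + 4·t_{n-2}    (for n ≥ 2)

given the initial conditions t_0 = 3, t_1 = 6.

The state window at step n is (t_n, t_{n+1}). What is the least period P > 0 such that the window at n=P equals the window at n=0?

n=0: window = (3, 6)
n=1: window = (6, 1)
n=2: window = (1, 0)
n=3: window = (0, 4)
n=4: window = (4, 2)
n=5: window = (2, 3)
n=6: window = (3, 6)
window at n=6 equals window at n=0 → period = 6

6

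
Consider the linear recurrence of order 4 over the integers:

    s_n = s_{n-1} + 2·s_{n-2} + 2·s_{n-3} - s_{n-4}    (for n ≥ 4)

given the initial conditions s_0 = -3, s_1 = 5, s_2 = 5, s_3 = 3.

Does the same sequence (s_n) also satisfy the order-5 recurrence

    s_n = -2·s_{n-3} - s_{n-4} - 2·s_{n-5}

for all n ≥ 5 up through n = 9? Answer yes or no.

Terms s_0..s_9: -3, 5, 5, 3, 26, 37, 90, 213, 441, 1010
n=5: candidate gives -9, actual s_5 = 37 ✗

no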